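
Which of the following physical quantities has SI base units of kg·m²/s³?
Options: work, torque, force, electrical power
Checking the SI base units of each option:
  work (W = Fd): kg·m²/s²  ✗
  torque (τ = Fr): kg·m²/s²  ✗
  force (F = ma): kg·m/s²  ✗
  electrical power (P = IV): kg·m²/s³  ✓ matches

Only electrical power has units kg·m²/s³.

Answer: electrical power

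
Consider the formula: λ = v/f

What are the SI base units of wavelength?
Units of each symbol in λ = v/f:
  v (wave speed): m/s
  f (frequency): 1/s  → in the denominator, contributes s

Multiplying the contributions: [m/s] · [s]
Adding exponents of each base unit: m: 1
SI base units of wavelength: m

Answer: m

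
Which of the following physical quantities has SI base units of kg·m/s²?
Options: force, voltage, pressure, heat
Checking the SI base units of each option:
  force (F = ma): kg·m/s²  ✓ matches
  voltage (V = IR): kg·m²/(s³·A)  ✗
  pressure (P = F/A): kg/(m·s²)  ✗
  heat (Q = mcΔT): kg·m²/s²  ✗

Only force has units kg·m/s².

Answer: force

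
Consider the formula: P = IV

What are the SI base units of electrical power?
Units of each symbol in P = IV:
  I (current): A
  V (voltage, in volts): kg·m²/(s³·A)

Multiplying the contributions: [A] · [kg·m²/(s³·A)]
Adding exponents of each base unit: kg: 1, m: 2, s: -3
SI base units of electrical power: kg·m²/s³

Answer: kg·m²/s³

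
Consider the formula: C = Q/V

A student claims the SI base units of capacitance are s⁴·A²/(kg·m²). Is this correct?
Units of each symbol in C = Q/V:
  Q (charge, in coulombs): s·A
  V (voltage, in volts): kg·m²/(s³·A)  → in the denominator, contributes s³·A/(kg·m²)

Multiplying the contributions: [s·A] · [s³·A/(kg·m²)]
Adding exponents of each base unit: kg: -1, m: -2, s: 4, A: 2
SI base units of capacitance: s⁴·A²/(kg·m²)

The claimed units s⁴·A²/(kg·m²) match the derived units, so the claim is correct.

Answer: Yes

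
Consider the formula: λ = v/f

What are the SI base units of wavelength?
Units of each symbol in λ = v/f:
  v (wave speed): m/s
  f (frequency): 1/s  → in the denominator, contributes s

Multiplying the contributions: [m/s] · [s]
Adding exponents of each base unit: m: 1
SI base units of wavelength: m

Answer: m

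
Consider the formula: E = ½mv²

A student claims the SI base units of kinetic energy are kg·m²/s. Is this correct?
Units of each symbol in E = ½mv²:
  m (mass): kg
  v (speed): m/s  → to the power 2, contributes m²/s²
  The factor ½ is dimensionless.

Multiplying the contributions: [kg] · [m²/s²]
Adding exponents of each base unit: kg: 1, m: 2, s: -2
SI base units of kinetic energy: kg·m²/s²

The claimed units kg·m²/s (exponents kg: 1, m: 2, s: -1) do not match the derived units kg·m²/s² (exponents kg: 1, m: 2, s: -2), so the claim is incorrect.

Answer: No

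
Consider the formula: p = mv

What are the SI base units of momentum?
Units of each symbol in p = mv:
  m (mass): kg
  v (velocity): m/s

Multiplying the contributions: [kg] · [m/s]
Adding exponents of each base unit: kg: 1, m: 1, s: -1
SI base units of momentum: kg·m/s

Answer: kg·m/s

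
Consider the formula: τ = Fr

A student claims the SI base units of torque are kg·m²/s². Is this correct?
Units of each symbol in τ = Fr:
  F (force): kg·m/s²
  r (lever arm): m

Multiplying the contributions: [kg·m/s²] · [m]
Adding exponents of each base unit: kg: 1, m: 2, s: -2
SI base units of torque: kg·m²/s²

The claimed units kg·m²/s² match the derived units, so the claim is correct.

Answer: Yes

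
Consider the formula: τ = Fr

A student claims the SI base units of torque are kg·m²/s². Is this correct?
Units of each symbol in τ = Fr:
  F (force): kg·m/s²
  r (lever arm): m

Multiplying the contributions: [kg·m/s²] · [m]
Adding exponents of each base unit: kg: 1, m: 2, s: -2
SI base units of torque: kg·m²/s²

The claimed units kg·m²/s² match the derived units, so the claim is correct.

Answer: Yes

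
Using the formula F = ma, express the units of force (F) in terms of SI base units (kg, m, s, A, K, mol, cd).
Units of each symbol in F = ma:
  m (mass): kg
  a (acceleration): m/s²

Multiplying the contributions: [kg] · [m/s²]
Adding exponents of each base unit: kg: 1, m: 1, s: -2
SI base units of force: kg·m/s²

Answer: kg·m/s²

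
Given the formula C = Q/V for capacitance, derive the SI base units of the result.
Units of each symbol in C = Q/V:
  Q (charge, in coulombs): s·A
  V (voltage, in volts): kg·m²/(s³·A)  → in the denominator, contributes s³·A/(kg·m²)

Multiplying the contributions: [s·A] · [s³·A/(kg·m²)]
Adding exponents of each base unit: kg: -1, m: -2, s: 4, A: 2
SI base units of capacitance: s⁴·A²/(kg·m²)

Answer: s⁴·A²/(kg·m²)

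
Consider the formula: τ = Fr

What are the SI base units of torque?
Units of each symbol in τ = Fr:
  F (force): kg·m/s²
  r (lever arm): m

Multiplying the contributions: [kg·m/s²] · [m]
Adding exponents of each base unit: kg: 1, m: 2, s: -2
SI base units of torque: kg·m²/s²

Answer: kg·m²/s²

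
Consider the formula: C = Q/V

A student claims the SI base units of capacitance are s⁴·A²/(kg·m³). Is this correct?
Units of each symbol in C = Q/V:
  Q (charge, in coulombs): s·A
  V (voltage, in volts): kg·m²/(s³·A)  → in the denominator, contributes s³·A/(kg·m²)

Multiplying the contributions: [s·A] · [s³·A/(kg·m²)]
Adding exponents of each base unit: kg: -1, m: -2, s: 4, A: 2
SI base units of capacitance: s⁴·A²/(kg·m²)

The claimed units s⁴·A²/(kg·m³) (exponents kg: -1, m: -3, s: 4, A: 2) do not match the derived units s⁴·A²/(kg·m²) (exponents kg: -1, m: -2, s: 4, A: 2), so the claim is incorrect.

Answer: No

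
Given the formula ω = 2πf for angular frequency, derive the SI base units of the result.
Units of each symbol in ω = 2πf:
  f (frequency): 1/s
  The factor 2π is dimensionless.

Multiplying the contributions: [1/s]
Adding exponents of each base unit: s: -1
SI base units of angular frequency: 1/s

Answer: 1/s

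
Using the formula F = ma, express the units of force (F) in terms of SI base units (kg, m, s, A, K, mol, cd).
Units of each symbol in F = ma:
  m (mass): kg
  a (acceleration): m/s²

Multiplying the contributions: [kg] · [m/s²]
Adding exponents of each base unit: kg: 1, m: 1, s: -2
SI base units of force: kg·m/s²

Answer: kg·m/s²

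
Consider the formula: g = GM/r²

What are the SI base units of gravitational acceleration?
Units of each symbol in g = GM/r²:
  G (gravitational constant): m³/(kg·s²)
  M (mass): kg
  r (distance): m  → to the power 2 in the denominator, contributes 1/m²

Multiplying the contributions: [m³/(kg·s²)] · [kg] · [1/m²]
Adding exponents of each base unit: m: 1, s: -2
SI base units of gravitational acceleration: m/s²

Answer: m/s²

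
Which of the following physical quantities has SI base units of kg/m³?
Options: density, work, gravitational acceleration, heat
Checking the SI base units of each option:
  density (ρ = m/V): kg/m³  ✓ matches
  work (W = Fd): kg·m²/s²  ✗
  gravitational acceleration (g = GM/r²): m/s²  ✗
  heat (Q = mcΔT): kg·m²/s²  ✗

Only density has units kg/m³.

Answer: density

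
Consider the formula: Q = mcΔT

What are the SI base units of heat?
Units of each symbol in Q = mcΔT:
  m (mass): kg
  c (specific heat capacity, in J/(kg·K)): m²/(s²·K)
  ΔT (temperature change): K

Multiplying the contributions: [kg] · [m²/(s²·K)] · [K]
Adding exponents of each base unit: kg: 1, m: 2, s: -2
SI base units of heat: kg·m²/s²

Answer: kg·m²/s²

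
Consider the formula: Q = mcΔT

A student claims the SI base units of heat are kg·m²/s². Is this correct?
Units of each symbol in Q = mcΔT:
  m (mass): kg
  c (specific heat capacity, in J/(kg·K)): m²/(s²·K)
  ΔT (temperature change): K

Multiplying the contributions: [kg] · [m²/(s²·K)] · [K]
Adding exponents of each base unit: kg: 1, m: 2, s: -2
SI base units of heat: kg·m²/s²

The claimed units kg·m²/s² match the derived units, so the claim is correct.

Answer: Yes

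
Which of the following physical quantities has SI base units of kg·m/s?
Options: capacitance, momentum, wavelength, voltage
Checking the SI base units of each option:
  capacitance (C = Q/V): s⁴·A²/(kg·m²)  ✗
  momentum (p = mv): kg·m/s  ✓ matches
  wavelength (λ = v/f): m  ✗
  voltage (V = IR): kg·m²/(s³·A)  ✗

Only momentum has units kg·m/s.

Answer: momentum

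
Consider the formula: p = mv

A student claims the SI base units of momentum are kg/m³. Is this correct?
Units of each symbol in p = mv:
  m (mass): kg
  v (velocity): m/s

Multiplying the contributions: [kg] · [m/s]
Adding exponents of each base unit: kg: 1, m: 1, s: -1
SI base units of momentum: kg·m/s

The claimed units kg/m³ (exponents kg: 1, m: -3) do not match the derived units kg·m/s (exponents kg: 1, m: 1, s: -1), so the claim is incorrect.

Answer: No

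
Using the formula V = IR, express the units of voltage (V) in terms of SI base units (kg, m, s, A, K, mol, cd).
Units of each symbol in V = IR:
  I (current): A
  R (resistance, in ohms): kg·m²/(s³·A²)

Multiplying the contributions: [A] · [kg·m²/(s³·A²)]
Adding exponents of each base unit: kg: 1, m: 2, s: -3, A: -1
SI base units of voltage: kg·m²/(s³·A)

Answer: kg·m²/(s³·A)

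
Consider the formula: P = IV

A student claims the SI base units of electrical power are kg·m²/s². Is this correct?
Units of each symbol in P = IV:
  I (current): A
  V (voltage, in volts): kg·m²/(s³·A)

Multiplying the contributions: [A] · [kg·m²/(s³·A)]
Adding exponents of each base unit: kg: 1, m: 2, s: -3
SI base units of electrical power: kg·m²/s³

The claimed units kg·m²/s² (exponents kg: 1, m: 2, s: -2) do not match the derived units kg·m²/s³ (exponents kg: 1, m: 2, s: -3), so the claim is incorrect.

Answer: No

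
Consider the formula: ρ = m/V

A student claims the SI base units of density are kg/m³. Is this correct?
Units of each symbol in ρ = m/V:
  m (mass): kg
  V (volume): m³  → in the denominator, contributes 1/m³

Multiplying the contributions: [kg] · [1/m³]
Adding exponents of each base unit: kg: 1, m: -3
SI base units of density: kg/m³

The claimed units kg/m³ match the derived units, so the claim is correct.

Answer: Yes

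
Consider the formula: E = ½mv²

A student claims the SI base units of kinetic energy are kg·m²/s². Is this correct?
Units of each symbol in E = ½mv²:
  m (mass): kg
  v (speed): m/s  → to the power 2, contributes m²/s²
  The factor ½ is dimensionless.

Multiplying the contributions: [kg] · [m²/s²]
Adding exponents of each base unit: kg: 1, m: 2, s: -2
SI base units of kinetic energy: kg·m²/s²

The claimed units kg·m²/s² match the derived units, so the claim is correct.

Answer: Yes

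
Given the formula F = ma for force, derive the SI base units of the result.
Units of each symbol in F = ma:
  m (mass): kg
  a (acceleration): m/s²

Multiplying the contributions: [kg] · [m/s²]
Adding exponents of each base unit: kg: 1, m: 1, s: -2
SI base units of force: kg·m/s²

Answer: kg·m/s²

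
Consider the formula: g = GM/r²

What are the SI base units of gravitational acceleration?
Units of each symbol in g = GM/r²:
  G (gravitational constant): m³/(kg·s²)
  M (mass): kg
  r (distance): m  → to the power 2 in the denominator, contributes 1/m²

Multiplying the contributions: [m³/(kg·s²)] · [kg] · [1/m²]
Adding exponents of each base unit: m: 1, s: -2
SI base units of gravitational acceleration: m/s²

Answer: m/s²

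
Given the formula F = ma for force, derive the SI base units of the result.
Units of each symbol in F = ma:
  m (mass): kg
  a (acceleration): m/s²

Multiplying the contributions: [kg] · [m/s²]
Adding exponents of each base unit: kg: 1, m: 1, s: -2
SI base units of force: kg·m/s²

Answer: kg·m/s²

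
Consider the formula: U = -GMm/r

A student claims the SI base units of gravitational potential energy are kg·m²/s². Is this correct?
Units of each symbol in U = -GMm/r:
  G (gravitational constant): m³/(kg·s²)
  M (mass): kg
  m (mass): kg
  r (distance): m  → in the denominator, contributes 1/m
  The minus sign does not affect the units.

Multiplying the contributions: [m³/(kg·s²)] · [kg] · [kg] · [1/m]
Adding exponents of each base unit: kg: 1, m: 2, s: -2
SI base units of gravitational potential energy: kg·m²/s²

The claimed units kg·m²/s² match the derived units, so the claim is correct.

Answer: Yes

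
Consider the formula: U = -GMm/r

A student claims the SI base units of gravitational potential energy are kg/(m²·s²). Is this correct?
Units of each symbol in U = -GMm/r:
  G (gravitational constant): m³/(kg·s²)
  M (mass): kg
  m (mass): kg
  r (distance): m  → in the denominator, contributes 1/m
  The minus sign does not affect the units.

Multiplying the contributions: [m³/(kg·s²)] · [kg] · [kg] · [1/m]
Adding exponents of each base unit: kg: 1, m: 2, s: -2
SI base units of gravitational potential energy: kg·m²/s²

The claimed units kg/(m²·s²) (exponents kg: 1, m: -2, s: -2) do not match the derived units kg·m²/s² (exponents kg: 1, m: 2, s: -2), so the claim is incorrect.

Answer: No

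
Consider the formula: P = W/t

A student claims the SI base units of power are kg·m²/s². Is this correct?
Units of each symbol in P = W/t:
  W (work): kg·m²/s²
  t (time): s  → in the denominator, contributes 1/s

Multiplying the contributions: [kg·m²/s²] · [1/s]
Adding exponents of each base unit: kg: 1, m: 2, s: -3
SI base units of power: kg·m²/s³

The claimed units kg·m²/s² (exponents kg: 1, m: 2, s: -2) do not match the derived units kg·m²/s³ (exponents kg: 1, m: 2, s: -3), so the claim is incorrect.

Answer: No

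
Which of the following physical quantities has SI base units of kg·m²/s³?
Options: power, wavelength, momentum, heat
Checking the SI base units of each option:
  power (P = W/t): kg·m²/s³  ✓ matches
  wavelength (λ = v/f): m  ✗
  momentum (p = mv): kg·m/s  ✗
  heat (Q = mcΔT): kg·m²/s²  ✗

Only power has units kg·m²/s³.

Answer: power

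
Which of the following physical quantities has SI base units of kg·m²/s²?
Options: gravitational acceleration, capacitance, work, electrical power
Checking the SI base units of each option:
  gravitational acceleration (g = GM/r²): m/s²  ✗
  capacitance (C = Q/V): s⁴·A²/(kg·m²)  ✗
  work (W = Fd): kg·m²/s²  ✓ matches
  electrical power (P = IV): kg·m²/s³  ✗

Only work has units kg·m²/s².

Answer: work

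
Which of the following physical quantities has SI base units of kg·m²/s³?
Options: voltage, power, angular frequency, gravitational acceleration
Checking the SI base units of each option:
  voltage (V = IR): kg·m²/(s³·A)  ✗
  power (P = W/t): kg·m²/s³  ✓ matches
  angular frequency (ω = 2πf): 1/s  ✗
  gravitational acceleration (g = GM/r²): m/s²  ✗

Only power has units kg·m²/s³.

Answer: power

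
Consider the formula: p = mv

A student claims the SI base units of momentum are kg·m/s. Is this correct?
Units of each symbol in p = mv:
  m (mass): kg
  v (velocity): m/s

Multiplying the contributions: [kg] · [m/s]
Adding exponents of each base unit: kg: 1, m: 1, s: -1
SI base units of momentum: kg·m/s

The claimed units kg·m/s match the derived units, so the claim is correct.

Answer: Yes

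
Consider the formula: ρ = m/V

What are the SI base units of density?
Units of each symbol in ρ = m/V:
  m (mass): kg
  V (volume): m³  → in the denominator, contributes 1/m³

Multiplying the contributions: [kg] · [1/m³]
Adding exponents of each base unit: kg: 1, m: -3
SI base units of density: kg/m³

Answer: kg/m³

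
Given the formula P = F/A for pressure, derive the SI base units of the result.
Units of each symbol in P = F/A:
  F (force): kg·m/s²
  A (area): m²  → in the denominator, contributes 1/m²

Multiplying the contributions: [kg·m/s²] · [1/m²]
Adding exponents of each base unit: kg: 1, m: -1, s: -2
SI base units of pressure: kg/(m·s²)

Answer: kg/(m·s²)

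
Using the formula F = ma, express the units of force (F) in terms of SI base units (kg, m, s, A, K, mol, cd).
Units of each symbol in F = ma:
  m (mass): kg
  a (acceleration): m/s²

Multiplying the contributions: [kg] · [m/s²]
Adding exponents of each base unit: kg: 1, m: 1, s: -2
SI base units of force: kg·m/s²

Answer: kg·m/s²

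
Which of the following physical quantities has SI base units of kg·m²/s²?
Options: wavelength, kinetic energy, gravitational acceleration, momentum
Checking the SI base units of each option:
  wavelength (λ = v/f): m  ✗
  kinetic energy (E = ½mv²): kg·m²/s²  ✓ matches
  gravitational acceleration (g = GM/r²): m/s²  ✗
  momentum (p = mv): kg·m/s  ✗

Only kinetic energy has units kg·m²/s².

Answer: kinetic energy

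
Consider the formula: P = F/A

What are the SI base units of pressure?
Units of each symbol in P = F/A:
  F (force): kg·m/s²
  A (area): m²  → in the denominator, contributes 1/m²

Multiplying the contributions: [kg·m/s²] · [1/m²]
Adding exponents of each base unit: kg: 1, m: -1, s: -2
SI base units of pressure: kg/(m·s²)

Answer: kg/(m·s²)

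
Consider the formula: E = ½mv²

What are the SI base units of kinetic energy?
Units of each symbol in E = ½mv²:
  m (mass): kg
  v (speed): m/s  → to the power 2, contributes m²/s²
  The factor ½ is dimensionless.

Multiplying the contributions: [kg] · [m²/s²]
Adding exponents of each base unit: kg: 1, m: 2, s: -2
SI base units of kinetic energy: kg·m²/s²

Answer: kg·m²/s²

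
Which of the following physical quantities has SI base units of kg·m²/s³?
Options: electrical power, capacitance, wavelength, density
Checking the SI base units of each option:
  electrical power (P = IV): kg·m²/s³  ✓ matches
  capacitance (C = Q/V): s⁴·A²/(kg·m²)  ✗
  wavelength (λ = v/f): m  ✗
  density (ρ = m/V): kg/m³  ✗

Only electrical power has units kg·m²/s³.

Answer: electrical power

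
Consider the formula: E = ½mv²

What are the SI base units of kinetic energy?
Units of each symbol in E = ½mv²:
  m (mass): kg
  v (speed): m/s  → to the power 2, contributes m²/s²
  The factor ½ is dimensionless.

Multiplying the contributions: [kg] · [m²/s²]
Adding exponents of each base unit: kg: 1, m: 2, s: -2
SI base units of kinetic energy: kg·m²/s²

Answer: kg·m²/s²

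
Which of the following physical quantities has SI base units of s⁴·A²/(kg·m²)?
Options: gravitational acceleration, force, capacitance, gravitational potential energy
Checking the SI base units of each option:
  gravitational acceleration (g = GM/r²): m/s²  ✗
  force (F = ma): kg·m/s²  ✗
  capacitance (C = Q/V): s⁴·A²/(kg·m²)  ✓ matches
  gravitational potential energy (U = -GMm/r): kg·m²/s²  ✗

Only capacitance has units s⁴·A²/(kg·m²).

Answer: capacitance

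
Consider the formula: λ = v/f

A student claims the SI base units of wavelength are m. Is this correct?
Units of each symbol in λ = v/f:
  v (wave speed): m/s
  f (frequency): 1/s  → in the denominator, contributes s

Multiplying the contributions: [m/s] · [s]
Adding exponents of each base unit: m: 1
SI base units of wavelength: m

The claimed units m match the derived units, so the claim is correct.

Answer: Yes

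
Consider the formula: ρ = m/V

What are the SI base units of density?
Units of each symbol in ρ = m/V:
  m (mass): kg
  V (volume): m³  → in the denominator, contributes 1/m³

Multiplying the contributions: [kg] · [1/m³]
Adding exponents of each base unit: kg: 1, m: -3
SI base units of density: kg/m³

Answer: kg/m³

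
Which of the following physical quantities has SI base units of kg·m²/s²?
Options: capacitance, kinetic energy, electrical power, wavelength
Checking the SI base units of each option:
  capacitance (C = Q/V): s⁴·A²/(kg·m²)  ✗
  kinetic energy (E = ½mv²): kg·m²/s²  ✓ matches
  electrical power (P = IV): kg·m²/s³  ✗
  wavelength (λ = v/f): m  ✗

Only kinetic energy has units kg·m²/s².

Answer: kinetic energy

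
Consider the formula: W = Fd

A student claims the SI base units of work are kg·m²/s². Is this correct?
Units of each symbol in W = Fd:
  F (force): kg·m/s²
  d (displacement): m

Multiplying the contributions: [kg·m/s²] · [m]
Adding exponents of each base unit: kg: 1, m: 2, s: -2
SI base units of work: kg·m²/s²

The claimed units kg·m²/s² match the derived units, so the claim is correct.

Answer: Yes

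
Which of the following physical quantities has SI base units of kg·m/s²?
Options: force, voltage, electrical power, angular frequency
Checking the SI base units of each option:
  force (F = ma): kg·m/s²  ✓ matches
  voltage (V = IR): kg·m²/(s³·A)  ✗
  electrical power (P = IV): kg·m²/s³  ✗
  angular frequency (ω = 2πf): 1/s  ✗

Only force has units kg·m/s².

Answer: force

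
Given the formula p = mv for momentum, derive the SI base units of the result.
Units of each symbol in p = mv:
  m (mass): kg
  v (velocity): m/s

Multiplying the contributions: [kg] · [m/s]
Adding exponents of each base unit: kg: 1, m: 1, s: -1
SI base units of momentum: kg·m/s

Answer: kg·m/s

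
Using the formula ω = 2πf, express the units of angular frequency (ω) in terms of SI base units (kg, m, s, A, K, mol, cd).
Units of each symbol in ω = 2πf:
  f (frequency): 1/s
  The factor 2π is dimensionless.

Multiplying the contributions: [1/s]
Adding exponents of each base unit: s: -1
SI base units of angular frequency: 1/s

Answer: 1/s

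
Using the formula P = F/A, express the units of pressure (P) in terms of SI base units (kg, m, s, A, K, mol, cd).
Units of each symbol in P = F/A:
  F (force): kg·m/s²
  A (area): m²  → in the denominator, contributes 1/m²

Multiplying the contributions: [kg·m/s²] · [1/m²]
Adding exponents of each base unit: kg: 1, m: -1, s: -2
SI base units of pressure: kg/(m·s²)

Answer: kg/(m·s²)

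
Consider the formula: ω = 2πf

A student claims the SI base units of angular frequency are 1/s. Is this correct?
Units of each symbol in ω = 2πf:
  f (frequency): 1/s
  The factor 2π is dimensionless.

Multiplying the contributions: [1/s]
Adding exponents of each base unit: s: -1
SI base units of angular frequency: 1/s

The claimed units 1/s match the derived units, so the claim is correct.

Answer: Yes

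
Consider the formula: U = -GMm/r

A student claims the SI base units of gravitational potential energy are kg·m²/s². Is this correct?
Units of each symbol in U = -GMm/r:
  G (gravitational constant): m³/(kg·s²)
  M (mass): kg
  m (mass): kg
  r (distance): m  → in the denominator, contributes 1/m
  The minus sign does not affect the units.

Multiplying the contributions: [m³/(kg·s²)] · [kg] · [kg] · [1/m]
Adding exponents of each base unit: kg: 1, m: 2, s: -2
SI base units of gravitational potential energy: kg·m²/s²

The claimed units kg·m²/s² match the derived units, so the claim is correct.

Answer: Yes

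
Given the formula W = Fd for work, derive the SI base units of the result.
Units of each symbol in W = Fd:
  F (force): kg·m/s²
  d (displacement): m

Multiplying the contributions: [kg·m/s²] · [m]
Adding exponents of each base unit: kg: 1, m: 2, s: -2
SI base units of work: kg·m²/s²

Answer: kg·m²/s²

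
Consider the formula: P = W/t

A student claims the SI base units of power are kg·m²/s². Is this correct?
Units of each symbol in P = W/t:
  W (work): kg·m²/s²
  t (time): s  → in the denominator, contributes 1/s

Multiplying the contributions: [kg·m²/s²] · [1/s]
Adding exponents of each base unit: kg: 1, m: 2, s: -3
SI base units of power: kg·m²/s³

The claimed units kg·m²/s² (exponents kg: 1, m: 2, s: -2) do not match the derived units kg·m²/s³ (exponents kg: 1, m: 2, s: -3), so the claim is incorrect.

Answer: No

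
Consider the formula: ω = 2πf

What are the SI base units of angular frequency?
Units of each symbol in ω = 2πf:
  f (frequency): 1/s
  The factor 2π is dimensionless.

Multiplying the contributions: [1/s]
Adding exponents of each base unit: s: -1
SI base units of angular frequency: 1/s

Answer: 1/s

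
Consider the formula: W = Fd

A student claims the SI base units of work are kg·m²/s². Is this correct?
Units of each symbol in W = Fd:
  F (force): kg·m/s²
  d (displacement): m

Multiplying the contributions: [kg·m/s²] · [m]
Adding exponents of each base unit: kg: 1, m: 2, s: -2
SI base units of work: kg·m²/s²

The claimed units kg·m²/s² match the derived units, so the claim is correct.

Answer: Yes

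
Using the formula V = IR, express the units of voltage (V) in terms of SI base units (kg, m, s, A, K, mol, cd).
Units of each symbol in V = IR:
  I (current): A
  R (resistance, in ohms): kg·m²/(s³·A²)

Multiplying the contributions: [A] · [kg·m²/(s³·A²)]
Adding exponents of each base unit: kg: 1, m: 2, s: -3, A: -1
SI base units of voltage: kg·m²/(s³·A)

Answer: kg·m²/(s³·A)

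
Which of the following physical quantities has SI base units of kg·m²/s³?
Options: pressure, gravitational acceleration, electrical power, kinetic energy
Checking the SI base units of each option:
  pressure (P = F/A): kg/(m·s²)  ✗
  gravitational acceleration (g = GM/r²): m/s²  ✗
  electrical power (P = IV): kg·m²/s³  ✓ matches
  kinetic energy (E = ½mv²): kg·m²/s²  ✗

Only electrical power has units kg·m²/s³.

Answer: electrical power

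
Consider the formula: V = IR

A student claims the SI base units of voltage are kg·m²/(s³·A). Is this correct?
Units of each symbol in V = IR:
  I (current): A
  R (resistance, in ohms): kg·m²/(s³·A²)

Multiplying the contributions: [A] · [kg·m²/(s³·A²)]
Adding exponents of each base unit: kg: 1, m: 2, s: -3, A: -1
SI base units of voltage: kg·m²/(s³·A)

The claimed units kg·m²/(s³·A) match the derived units, so the claim is correct.

Answer: Yes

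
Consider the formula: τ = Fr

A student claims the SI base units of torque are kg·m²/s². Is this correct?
Units of each symbol in τ = Fr:
  F (force): kg·m/s²
  r (lever arm): m

Multiplying the contributions: [kg·m/s²] · [m]
Adding exponents of each base unit: kg: 1, m: 2, s: -2
SI base units of torque: kg·m²/s²

The claimed units kg·m²/s² match the derived units, so the claim is correct.

Answer: Yes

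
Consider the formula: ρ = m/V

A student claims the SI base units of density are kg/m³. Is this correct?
Units of each symbol in ρ = m/V:
  m (mass): kg
  V (volume): m³  → in the denominator, contributes 1/m³

Multiplying the contributions: [kg] · [1/m³]
Adding exponents of each base unit: kg: 1, m: -3
SI base units of density: kg/m³

The claimed units kg/m³ match the derived units, so the claim is correct.

Answer: Yes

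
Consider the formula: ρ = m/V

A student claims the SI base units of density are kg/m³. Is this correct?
Units of each symbol in ρ = m/V:
  m (mass): kg
  V (volume): m³  → in the denominator, contributes 1/m³

Multiplying the contributions: [kg] · [1/m³]
Adding exponents of each base unit: kg: 1, m: -3
SI base units of density: kg/m³

The claimed units kg/m³ match the derived units, so the claim is correct.

Answer: Yes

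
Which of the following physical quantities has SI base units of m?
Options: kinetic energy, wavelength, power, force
Checking the SI base units of each option:
  kinetic energy (E = ½mv²): kg·m²/s²  ✗
  wavelength (λ = v/f): m  ✓ matches
  power (P = W/t): kg·m²/s³  ✗
  force (F = ma): kg·m/s²  ✗

Only wavelength has units m.

Answer: wavelength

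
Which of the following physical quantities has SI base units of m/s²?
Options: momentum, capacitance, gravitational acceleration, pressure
Checking the SI base units of each option:
  momentum (p = mv): kg·m/s  ✗
  capacitance (C = Q/V): s⁴·A²/(kg·m²)  ✗
  gravitational acceleration (g = GM/r²): m/s²  ✓ matches
  pressure (P = F/A): kg/(m·s²)  ✗

Only gravitational acceleration has units m/s².

Answer: gravitational acceleration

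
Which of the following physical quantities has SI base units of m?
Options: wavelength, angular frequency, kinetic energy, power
Checking the SI base units of each option:
  wavelength (λ = v/f): m  ✓ matches
  angular frequency (ω = 2πf): 1/s  ✗
  kinetic energy (E = ½mv²): kg·m²/s²  ✗
  power (P = W/t): kg·m²/s³  ✗

Only wavelength has units m.

Answer: wavelength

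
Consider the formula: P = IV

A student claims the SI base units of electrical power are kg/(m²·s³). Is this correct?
Units of each symbol in P = IV:
  I (current): A
  V (voltage, in volts): kg·m²/(s³·A)

Multiplying the contributions: [A] · [kg·m²/(s³·A)]
Adding exponents of each base unit: kg: 1, m: 2, s: -3
SI base units of electrical power: kg·m²/s³

The claimed units kg/(m²·s³) (exponents kg: 1, m: -2, s: -3) do not match the derived units kg·m²/s³ (exponents kg: 1, m: 2, s: -3), so the claim is incorrect.

Answer: No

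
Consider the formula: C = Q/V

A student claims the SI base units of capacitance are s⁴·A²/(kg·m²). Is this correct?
Units of each symbol in C = Q/V:
  Q (charge, in coulombs): s·A
  V (voltage, in volts): kg·m²/(s³·A)  → in the denominator, contributes s³·A/(kg·m²)

Multiplying the contributions: [s·A] · [s³·A/(kg·m²)]
Adding exponents of each base unit: kg: -1, m: -2, s: 4, A: 2
SI base units of capacitance: s⁴·A²/(kg·m²)

The claimed units s⁴·A²/(kg·m²) match the derived units, so the claim is correct.

Answer: Yes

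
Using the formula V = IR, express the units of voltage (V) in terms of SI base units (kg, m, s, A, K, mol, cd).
Units of each symbol in V = IR:
  I (current): A
  R (resistance, in ohms): kg·m²/(s³·A²)

Multiplying the contributions: [A] · [kg·m²/(s³·A²)]
Adding exponents of each base unit: kg: 1, m: 2, s: -3, A: -1
SI base units of voltage: kg·m²/(s³·A)

Answer: kg·m²/(s³·A)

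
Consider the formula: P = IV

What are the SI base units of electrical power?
Units of each symbol in P = IV:
  I (current): A
  V (voltage, in volts): kg·m²/(s³·A)

Multiplying the contributions: [A] · [kg·m²/(s³·A)]
Adding exponents of each base unit: kg: 1, m: 2, s: -3
SI base units of electrical power: kg·m²/s³

Answer: kg·m²/s³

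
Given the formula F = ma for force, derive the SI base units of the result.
Units of each symbol in F = ma:
  m (mass): kg
  a (acceleration): m/s²

Multiplying the contributions: [kg] · [m/s²]
Adding exponents of each base unit: kg: 1, m: 1, s: -2
SI base units of force: kg·m/s²

Answer: kg·m/s²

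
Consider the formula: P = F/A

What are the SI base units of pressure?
Units of each symbol in P = F/A:
  F (force): kg·m/s²
  A (area): m²  → in the denominator, contributes 1/m²

Multiplying the contributions: [kg·m/s²] · [1/m²]
Adding exponents of each base unit: kg: 1, m: -1, s: -2
SI base units of pressure: kg/(m·s²)

Answer: kg/(m·s²)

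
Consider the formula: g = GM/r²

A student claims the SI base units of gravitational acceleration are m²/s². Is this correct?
Units of each symbol in g = GM/r²:
  G (gravitational constant): m³/(kg·s²)
  M (mass): kg
  r (distance): m  → to the power 2 in the denominator, contributes 1/m²

Multiplying the contributions: [m³/(kg·s²)] · [kg] · [1/m²]
Adding exponents of each base unit: m: 1, s: -2
SI base units of gravitational acceleration: m/s²

The claimed units m²/s² (exponents m: 2, s: -2) do not match the derived units m/s² (exponents m: 1, s: -2), so the claim is incorrect.

Answer: No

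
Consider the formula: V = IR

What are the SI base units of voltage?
Units of each symbol in V = IR:
  I (current): A
  R (resistance, in ohms): kg·m²/(s³·A²)

Multiplying the contributions: [A] · [kg·m²/(s³·A²)]
Adding exponents of each base unit: kg: 1, m: 2, s: -3, A: -1
SI base units of voltage: kg·m²/(s³·A)

Answer: kg·m²/(s³·A)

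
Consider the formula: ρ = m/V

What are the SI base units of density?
Units of each symbol in ρ = m/V:
  m (mass): kg
  V (volume): m³  → in the denominator, contributes 1/m³

Multiplying the contributions: [kg] · [1/m³]
Adding exponents of each base unit: kg: 1, m: -3
SI base units of density: kg/m³

Answer: kg/m³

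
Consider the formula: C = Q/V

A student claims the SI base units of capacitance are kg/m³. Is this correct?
Units of each symbol in C = Q/V:
  Q (charge, in coulombs): s·A
  V (voltage, in volts): kg·m²/(s³·A)  → in the denominator, contributes s³·A/(kg·m²)

Multiplying the contributions: [s·A] · [s³·A/(kg·m²)]
Adding exponents of each base unit: kg: -1, m: -2, s: 4, A: 2
SI base units of capacitance: s⁴·A²/(kg·m²)

The claimed units kg/m³ (exponents kg: 1, m: -3) do not match the derived units s⁴·A²/(kg·m²) (exponents kg: -1, m: -2, s: 4, A: 2), so the claim is incorrect.

Answer: No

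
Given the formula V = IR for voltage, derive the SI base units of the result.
Units of each symbol in V = IR:
  I (current): A
  R (resistance, in ohms): kg·m²/(s³·A²)

Multiplying the contributions: [A] · [kg·m²/(s³·A²)]
Adding exponents of each base unit: kg: 1, m: 2, s: -3, A: -1
SI base units of voltage: kg·m²/(s³·A)

Answer: kg·m²/(s³·A)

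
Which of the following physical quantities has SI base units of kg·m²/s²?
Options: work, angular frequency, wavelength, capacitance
Checking the SI base units of each option:
  work (W = Fd): kg·m²/s²  ✓ matches
  angular frequency (ω = 2πf): 1/s  ✗
  wavelength (λ = v/f): m  ✗
  capacitance (C = Q/V): s⁴·A²/(kg·m²)  ✗

Only work has units kg·m²/s².

Answer: work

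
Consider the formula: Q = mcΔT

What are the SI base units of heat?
Units of each symbol in Q = mcΔT:
  m (mass): kg
  c (specific heat capacity, in J/(kg·K)): m²/(s²·K)
  ΔT (temperature change): K

Multiplying the contributions: [kg] · [m²/(s²·K)] · [K]
Adding exponents of each base unit: kg: 1, m: 2, s: -2
SI base units of heat: kg·m²/s²

Answer: kg·m²/s²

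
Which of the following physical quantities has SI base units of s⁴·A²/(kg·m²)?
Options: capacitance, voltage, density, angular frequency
Checking the SI base units of each option:
  capacitance (C = Q/V): s⁴·A²/(kg·m²)  ✓ matches
  voltage (V = IR): kg·m²/(s³·A)  ✗
  density (ρ = m/V): kg/m³  ✗
  angular frequency (ω = 2πf): 1/s  ✗

Only capacitance has units s⁴·A²/(kg·m²).

Answer: capacitance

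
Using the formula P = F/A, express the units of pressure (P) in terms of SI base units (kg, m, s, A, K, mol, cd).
Units of each symbol in P = F/A:
  F (force): kg·m/s²
  A (area): m²  → in the denominator, contributes 1/m²

Multiplying the contributions: [kg·m/s²] · [1/m²]
Adding exponents of each base unit: kg: 1, m: -1, s: -2
SI base units of pressure: kg/(m·s²)

Answer: kg/(m·s²)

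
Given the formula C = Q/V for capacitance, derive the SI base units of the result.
Units of each symbol in C = Q/V:
  Q (charge, in coulombs): s·A
  V (voltage, in volts): kg·m²/(s³·A)  → in the denominator, contributes s³·A/(kg·m²)

Multiplying the contributions: [s·A] · [s³·A/(kg·m²)]
Adding exponents of each base unit: kg: -1, m: -2, s: 4, A: 2
SI base units of capacitance: s⁴·A²/(kg·m²)

Answer: s⁴·A²/(kg·m²)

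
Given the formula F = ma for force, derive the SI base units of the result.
Units of each symbol in F = ma:
  m (mass): kg
  a (acceleration): m/s²

Multiplying the contributions: [kg] · [m/s²]
Adding exponents of each base unit: kg: 1, m: 1, s: -2
SI base units of force: kg·m/s²

Answer: kg·m/s²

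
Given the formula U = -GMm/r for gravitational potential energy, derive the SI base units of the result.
Units of each symbol in U = -GMm/r:
  G (gravitational constant): m³/(kg·s²)
  M (mass): kg
  m (mass): kg
  r (distance): m  → in the denominator, contributes 1/m
  The minus sign does not affect the units.

Multiplying the contributions: [m³/(kg·s²)] · [kg] · [kg] · [1/m]
Adding exponents of each base unit: kg: 1, m: 2, s: -2
SI base units of gravitational potential energy: kg·m²/s²

Answer: kg·m²/s²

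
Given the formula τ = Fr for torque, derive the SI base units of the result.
Units of each symbol in τ = Fr:
  F (force): kg·m/s²
  r (lever arm): m

Multiplying the contributions: [kg·m/s²] · [m]
Adding exponents of each base unit: kg: 1, m: 2, s: -2
SI base units of torque: kg·m²/s²

Answer: kg·m²/s²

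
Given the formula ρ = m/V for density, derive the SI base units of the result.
Units of each symbol in ρ = m/V:
  m (mass): kg
  V (volume): m³  → in the denominator, contributes 1/m³

Multiplying the contributions: [kg] · [1/m³]
Adding exponents of each base unit: kg: 1, m: -3
SI base units of density: kg/m³

Answer: kg/m³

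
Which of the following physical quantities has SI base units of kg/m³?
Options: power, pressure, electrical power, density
Checking the SI base units of each option:
  power (P = W/t): kg·m²/s³  ✗
  pressure (P = F/A): kg/(m·s²)  ✗
  electrical power (P = IV): kg·m²/s³  ✗
  density (ρ = m/V): kg/m³  ✓ matches

Only density has units kg/m³.

Answer: density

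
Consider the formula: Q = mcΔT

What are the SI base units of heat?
Units of each symbol in Q = mcΔT:
  m (mass): kg
  c (specific heat capacity, in J/(kg·K)): m²/(s²·K)
  ΔT (temperature change): K

Multiplying the contributions: [kg] · [m²/(s²·K)] · [K]
Adding exponents of each base unit: kg: 1, m: 2, s: -2
SI base units of heat: kg·m²/s²

Answer: kg·m²/s²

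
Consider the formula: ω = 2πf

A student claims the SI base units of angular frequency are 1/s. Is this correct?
Units of each symbol in ω = 2πf:
  f (frequency): 1/s
  The factor 2π is dimensionless.

Multiplying the contributions: [1/s]
Adding exponents of each base unit: s: -1
SI base units of angular frequency: 1/s

The claimed units 1/s match the derived units, so the claim is correct.

Answer: Yes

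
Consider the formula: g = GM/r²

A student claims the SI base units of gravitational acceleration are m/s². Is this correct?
Units of each symbol in g = GM/r²:
  G (gravitational constant): m³/(kg·s²)
  M (mass): kg
  r (distance): m  → to the power 2 in the denominator, contributes 1/m²

Multiplying the contributions: [m³/(kg·s²)] · [kg] · [1/m²]
Adding exponents of each base unit: m: 1, s: -2
SI base units of gravitational acceleration: m/s²

The claimed units m/s² match the derived units, so the claim is correct.

Answer: Yes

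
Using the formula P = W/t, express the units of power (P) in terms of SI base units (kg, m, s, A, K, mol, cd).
Units of each symbol in P = W/t:
  W (work): kg·m²/s²
  t (time): s  → in the denominator, contributes 1/s

Multiplying the contributions: [kg·m²/s²] · [1/s]
Adding exponents of each base unit: kg: 1, m: 2, s: -3
SI base units of power: kg·m²/s³

Answer: kg·m²/s³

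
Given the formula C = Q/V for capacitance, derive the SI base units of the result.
Units of each symbol in C = Q/V:
  Q (charge, in coulombs): s·A
  V (voltage, in volts): kg·m²/(s³·A)  → in the denominator, contributes s³·A/(kg·m²)

Multiplying the contributions: [s·A] · [s³·A/(kg·m²)]
Adding exponents of each base unit: kg: -1, m: -2, s: 4, A: 2
SI base units of capacitance: s⁴·A²/(kg·m²)

Answer: s⁴·A²/(kg·m²)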